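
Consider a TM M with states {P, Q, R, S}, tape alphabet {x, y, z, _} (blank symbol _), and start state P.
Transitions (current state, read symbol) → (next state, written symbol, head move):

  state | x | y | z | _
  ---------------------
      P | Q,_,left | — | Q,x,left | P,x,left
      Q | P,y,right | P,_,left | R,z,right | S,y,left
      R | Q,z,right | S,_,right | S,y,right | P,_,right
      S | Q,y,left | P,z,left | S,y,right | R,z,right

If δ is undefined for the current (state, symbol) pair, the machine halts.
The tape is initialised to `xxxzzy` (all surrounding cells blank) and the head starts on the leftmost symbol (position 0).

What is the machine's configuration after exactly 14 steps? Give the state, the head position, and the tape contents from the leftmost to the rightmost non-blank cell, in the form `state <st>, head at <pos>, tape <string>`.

state S, head at 2, tape z_zyyxzy

state=P head=0 tape=__[x]xxzzy   (P,x)→(Q,_,left)
state=Q head=-1 tape=_[_]_xxzzy   (Q,_)→(S,y,left)
state=S head=-2 tape=[_]y_xxzzy   (S,_)→(R,z,right)
state=R head=-1 tape=z[y]_xxzzy   (R,y)→(S,_,right)
state=S head=0 tape=z_[_]xxzzy   (S,_)→(R,z,right)
state=R head=1 tape=z_z[x]xzzy   (R,x)→(Q,z,right)
state=Q head=2 tape=z_zz[x]zzy   (Q,x)→(P,y,right)
state=P head=3 tape=z_zzy[z]zy   (P,z)→(Q,x,left)
state=Q head=2 tape=z_zz[y]xzy   (Q,y)→(P,_,left)
state=P head=1 tape=z_z[z]_xzy   (P,z)→(Q,x,left)
state=Q head=0 tape=z_[z]x_xzy   (Q,z)→(R,z,right)
state=R head=1 tape=z_z[x]_xzy   (R,x)→(Q,z,right)
state=Q head=2 tape=z_zz[_]xzy   (Q,_)→(S,y,left)
state=S head=1 tape=z_z[z]yxzy   (S,z)→(S,y,right)
state=S head=2 tape=z_zy[y]xzy
After 14 steps: state S, head at 2, tape z_zyyxzy.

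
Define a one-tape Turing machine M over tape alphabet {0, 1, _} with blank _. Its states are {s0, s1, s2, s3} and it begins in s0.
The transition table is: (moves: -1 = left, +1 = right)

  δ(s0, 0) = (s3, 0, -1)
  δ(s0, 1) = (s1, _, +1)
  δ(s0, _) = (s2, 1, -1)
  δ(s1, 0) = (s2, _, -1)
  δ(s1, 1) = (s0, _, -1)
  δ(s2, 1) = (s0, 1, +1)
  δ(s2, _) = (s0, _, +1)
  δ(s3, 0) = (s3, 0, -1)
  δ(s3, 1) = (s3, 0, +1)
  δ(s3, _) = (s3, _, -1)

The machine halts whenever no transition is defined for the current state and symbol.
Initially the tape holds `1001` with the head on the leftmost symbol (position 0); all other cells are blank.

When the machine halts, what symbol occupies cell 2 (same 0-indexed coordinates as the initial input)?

_

state=s0 head=0 tape=[1]001   (s0,1)→(s1,_,+1)
state=s1 head=1 tape=_[0]01   (s1,0)→(s2,_,-1)
state=s2 head=0 tape=[_]_01   (s2,_)→(s0,_,+1)
state=s0 head=1 tape=_[_]01   (s0,_)→(s2,1,-1)
state=s2 head=0 tape=[_]101   (s2,_)→(s0,_,+1)
state=s0 head=1 tape=_[1]01   (s0,1)→(s1,_,+1)
state=s1 head=2 tape=__[0]1   (s1,0)→(s2,_,-1)
state=s2 head=1 tape=_[_]_1   (s2,_)→(s0,_,+1)
state=s0 head=2 tape=__[_]1   (s0,_)→(s2,1,-1)
state=s2 head=1 tape=_[_]11   (s2,_)→(s0,_,+1)
state=s0 head=2 tape=__[1]1   (s0,1)→(s1,_,+1)
state=s1 head=3 tape=___[1]   (s1,1)→(s0,_,-1)
state=s0 head=2 tape=__[_]_   (s0,_)→(s2,1,-1)
state=s2 head=1 tape=_[_]1_   (s2,_)→(s0,_,+1)
state=s0 head=2 tape=__[1]_   (s0,1)→(s1,_,+1)
state=s1 head=3 tape=___[_]
Cell 2 holds _ when M halts.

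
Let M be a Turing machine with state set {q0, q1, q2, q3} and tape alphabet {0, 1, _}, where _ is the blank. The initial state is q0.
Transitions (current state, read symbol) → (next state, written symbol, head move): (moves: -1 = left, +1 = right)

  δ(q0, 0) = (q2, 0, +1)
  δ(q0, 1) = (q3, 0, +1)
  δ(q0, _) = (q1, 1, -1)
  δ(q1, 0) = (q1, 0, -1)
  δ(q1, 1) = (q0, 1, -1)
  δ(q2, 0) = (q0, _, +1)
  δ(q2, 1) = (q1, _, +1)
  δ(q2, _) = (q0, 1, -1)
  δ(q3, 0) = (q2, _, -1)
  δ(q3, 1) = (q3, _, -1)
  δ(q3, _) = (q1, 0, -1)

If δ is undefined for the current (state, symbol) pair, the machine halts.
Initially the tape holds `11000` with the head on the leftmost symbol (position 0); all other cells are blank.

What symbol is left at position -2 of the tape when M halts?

1

q0 | ___[1]1000   read 1 → write 0, move +1, go to q3
q3 | ___0[1]000   read 1 → write _, move -1, go to q3
q3 | ___[0]_000   read 0 → write _, move -1, go to q2
q2 | __[_]__000   read _ → write 1, move -1, go to q0
q0 | _[_]1__000   read _ → write 1, move -1, go to q1
q1 | [_]11__000
Cell -2 holds 1 when M halts.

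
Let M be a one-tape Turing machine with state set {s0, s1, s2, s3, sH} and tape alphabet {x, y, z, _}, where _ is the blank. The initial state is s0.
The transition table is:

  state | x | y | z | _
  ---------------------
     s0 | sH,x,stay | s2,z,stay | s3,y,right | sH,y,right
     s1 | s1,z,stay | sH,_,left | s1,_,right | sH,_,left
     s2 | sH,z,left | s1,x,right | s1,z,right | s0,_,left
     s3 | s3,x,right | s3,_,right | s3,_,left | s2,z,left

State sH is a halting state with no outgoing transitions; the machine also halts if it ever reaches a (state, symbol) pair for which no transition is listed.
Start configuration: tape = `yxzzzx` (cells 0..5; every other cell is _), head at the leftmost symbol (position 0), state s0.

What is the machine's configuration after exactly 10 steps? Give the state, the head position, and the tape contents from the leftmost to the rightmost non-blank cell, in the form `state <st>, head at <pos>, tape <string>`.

state=s0 head=0 tape=[y]xzzzx_   (s0,y)→(s2,z,stay)
state=s2 head=0 tape=[z]xzzzx_   (s2,z)→(s1,z,right)
state=s1 head=1 tape=z[x]zzzx_   (s1,x)→(s1,z,stay)
state=s1 head=1 tape=z[z]zzzx_   (s1,z)→(s1,_,right)
state=s1 head=2 tape=z_[z]zzx_   (s1,z)→(s1,_,right)
state=s1 head=3 tape=z__[z]zx_   (s1,z)→(s1,_,right)
state=s1 head=4 tape=z___[z]x_   (s1,z)→(s1,_,right)
state=s1 head=5 tape=z____[x]_   (s1,x)→(s1,z,stay)
state=s1 head=5 tape=z____[z]_   (s1,z)→(s1,_,right)
state=s1 head=6 tape=z_____[_]   (s1,_)→(sH,_,left)
state=sH head=5 tape=z____[_]_
After 10 steps: state sH, head at 5, tape z.

state sH, head at 5, tape z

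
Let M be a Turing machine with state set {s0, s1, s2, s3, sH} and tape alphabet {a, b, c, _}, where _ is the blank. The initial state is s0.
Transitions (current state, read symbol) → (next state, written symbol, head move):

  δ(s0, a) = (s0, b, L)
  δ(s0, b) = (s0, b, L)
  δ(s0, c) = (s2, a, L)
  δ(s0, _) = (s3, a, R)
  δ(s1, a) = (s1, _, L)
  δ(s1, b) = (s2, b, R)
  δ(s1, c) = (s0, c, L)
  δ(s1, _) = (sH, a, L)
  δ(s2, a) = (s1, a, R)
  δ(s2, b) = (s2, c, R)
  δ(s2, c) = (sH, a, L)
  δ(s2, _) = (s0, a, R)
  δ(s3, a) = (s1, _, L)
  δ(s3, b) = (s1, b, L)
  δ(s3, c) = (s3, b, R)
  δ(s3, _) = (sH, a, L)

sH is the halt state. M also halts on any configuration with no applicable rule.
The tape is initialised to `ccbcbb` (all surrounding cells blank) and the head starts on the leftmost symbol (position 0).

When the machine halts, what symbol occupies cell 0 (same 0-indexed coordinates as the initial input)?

b

s0 | ____[c]cbcbb   read c → write a, move L, go to s2
s2 | ___[_]acbcbb   read _ → write a, move R, go to s0
s0 | ___a[a]cbcbb   read a → write b, move L, go to s0
s0 | ___[a]bcbcbb   read a → write b, move L, go to s0
s0 | __[_]bbcbcbb   read _ → write a, move R, go to s3
s3 | __a[b]bcbcbb   read b → write b, move L, go to s1
s1 | __[a]bbcbcbb   read a → write _, move L, go to s1
s1 | _[_]_bbcbcbb   read _ → write a, move L, go to sH
sH | [_]a_bbcbcbb
Cell 0 holds b when M halts.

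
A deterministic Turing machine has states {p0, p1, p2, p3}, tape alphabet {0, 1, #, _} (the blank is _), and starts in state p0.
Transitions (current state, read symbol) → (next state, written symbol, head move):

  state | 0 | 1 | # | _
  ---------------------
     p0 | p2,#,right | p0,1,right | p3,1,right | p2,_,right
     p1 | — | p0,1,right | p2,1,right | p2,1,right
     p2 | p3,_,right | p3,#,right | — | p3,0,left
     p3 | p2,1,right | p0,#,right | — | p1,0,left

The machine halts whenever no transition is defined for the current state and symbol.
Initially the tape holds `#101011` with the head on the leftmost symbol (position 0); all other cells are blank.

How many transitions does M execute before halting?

17

p0 | [#]101011____   read # → write 1, move right, go to p3
p3 | 1[1]01011____   read 1 → write #, move right, go to p0
p0 | 1#[0]1011____   read 0 → write #, move right, go to p2
p2 | 1##[1]011____   read 1 → write #, move right, go to p3
p3 | 1###[0]11____   read 0 → write 1, move right, go to p2
p2 | 1###1[1]1____   read 1 → write #, move right, go to p3
p3 | 1###1#[1]____   read 1 → write #, move right, go to p0
p0 | 1###1##[_]___   read _ → write _, move right, go to p2
p2 | 1###1##_[_]__   read _ → write 0, move left, go to p3
p3 | 1###1##[_]0__   read _ → write 0, move left, go to p1
p1 | 1###1#[#]00__   read # → write 1, move right, go to p2
p2 | 1###1#1[0]0__   read 0 → write _, move right, go to p3
p3 | 1###1#1_[0]__   read 0 → write 1, move right, go to p2
p2 | 1###1#1_1[_]_   read _ → write 0, move left, go to p3
p3 | 1###1#1_[1]0_   read 1 → write #, move right, go to p0
p0 | 1###1#1_#[0]_   read 0 → write #, move right, go to p2
p2 | 1###1#1_##[_]   read _ → write 0, move left, go to p3
p3 | 1###1#1_#[#]0
M halts after 17 transitions.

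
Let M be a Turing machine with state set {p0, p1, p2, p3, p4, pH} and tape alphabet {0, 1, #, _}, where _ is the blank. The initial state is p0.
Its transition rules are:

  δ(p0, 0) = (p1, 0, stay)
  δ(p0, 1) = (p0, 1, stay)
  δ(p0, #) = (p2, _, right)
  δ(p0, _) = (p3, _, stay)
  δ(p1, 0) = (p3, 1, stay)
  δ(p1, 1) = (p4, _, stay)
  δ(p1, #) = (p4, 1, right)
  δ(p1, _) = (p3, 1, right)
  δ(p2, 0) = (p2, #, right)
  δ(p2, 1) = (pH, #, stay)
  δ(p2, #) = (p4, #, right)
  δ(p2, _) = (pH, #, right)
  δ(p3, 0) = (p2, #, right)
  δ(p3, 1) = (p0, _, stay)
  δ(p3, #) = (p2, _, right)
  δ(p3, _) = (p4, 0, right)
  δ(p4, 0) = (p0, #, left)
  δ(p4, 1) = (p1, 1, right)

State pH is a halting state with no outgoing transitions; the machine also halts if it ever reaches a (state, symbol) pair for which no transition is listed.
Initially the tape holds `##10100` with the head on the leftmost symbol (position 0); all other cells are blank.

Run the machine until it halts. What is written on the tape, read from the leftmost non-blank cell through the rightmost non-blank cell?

p0 | [#]#10100   read # → write _, move right, go to p2
p2 | _[#]10100   read # → write #, move right, go to p4
p4 | _#[1]0100   read 1 → write 1, move right, go to p1
p1 | _#1[0]100   read 0 → write 1, move stay, go to p3
p3 | _#1[1]100   read 1 → write _, move stay, go to p0
p0 | _#1[_]100   read _ → write _, move stay, go to p3
p3 | _#1[_]100   read _ → write 0, move right, go to p4
p4 | _#10[1]00   read 1 → write 1, move right, go to p1
p1 | _#101[0]0   read 0 → write 1, move stay, go to p3
p3 | _#101[1]0   read 1 → write _, move stay, go to p0
p0 | _#101[_]0   read _ → write _, move stay, go to p3
p3 | _#101[_]0   read _ → write 0, move right, go to p4
p4 | _#1010[0]   read 0 → write #, move left, go to p0
p0 | _#101[0]#   read 0 → write 0, move stay, go to p1
p1 | _#101[0]#   read 0 → write 1, move stay, go to p3
p3 | _#101[1]#   read 1 → write _, move stay, go to p0
p0 | _#101[_]#   read _ → write _, move stay, go to p3
p3 | _#101[_]#   read _ → write 0, move right, go to p4
p4 | _#1010[#]
The non-blank tape span at halt is #1010#.

#1010#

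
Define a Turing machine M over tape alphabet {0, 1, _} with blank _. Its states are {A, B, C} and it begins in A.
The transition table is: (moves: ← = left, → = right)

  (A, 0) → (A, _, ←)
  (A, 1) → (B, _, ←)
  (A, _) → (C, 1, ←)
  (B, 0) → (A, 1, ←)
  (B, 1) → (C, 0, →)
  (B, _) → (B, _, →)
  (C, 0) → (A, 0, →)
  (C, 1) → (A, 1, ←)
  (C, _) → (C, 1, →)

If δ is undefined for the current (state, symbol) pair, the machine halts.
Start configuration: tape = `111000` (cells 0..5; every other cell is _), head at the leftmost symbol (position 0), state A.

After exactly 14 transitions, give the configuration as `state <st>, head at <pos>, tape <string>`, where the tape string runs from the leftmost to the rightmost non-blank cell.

A | __[1]11000   read 1 → write _, move ←, go to B
B | _[_]_11000   read _ → write _, move →, go to B
B | __[_]11000   read _ → write _, move →, go to B
B | ___[1]1000   read 1 → write 0, move →, go to C
C | ___0[1]000   read 1 → write 1, move ←, go to A
A | ___[0]1000   read 0 → write _, move ←, go to A
A | __[_]_1000   read _ → write 1, move ←, go to C
C | _[_]1_1000   read _ → write 1, move →, go to C
C | _1[1]_1000   read 1 → write 1, move ←, go to A
A | _[1]1_1000   read 1 → write _, move ←, go to B
B | [_]_1_1000   read _ → write _, move →, go to B
B | _[_]1_1000   read _ → write _, move →, go to B
B | __[1]_1000   read 1 → write 0, move →, go to C
C | __0[_]1000   read _ → write 1, move →, go to C
C | __01[1]000
After 14 steps: state C, head at 2, tape 011000.

state C, head at 2, tape 011000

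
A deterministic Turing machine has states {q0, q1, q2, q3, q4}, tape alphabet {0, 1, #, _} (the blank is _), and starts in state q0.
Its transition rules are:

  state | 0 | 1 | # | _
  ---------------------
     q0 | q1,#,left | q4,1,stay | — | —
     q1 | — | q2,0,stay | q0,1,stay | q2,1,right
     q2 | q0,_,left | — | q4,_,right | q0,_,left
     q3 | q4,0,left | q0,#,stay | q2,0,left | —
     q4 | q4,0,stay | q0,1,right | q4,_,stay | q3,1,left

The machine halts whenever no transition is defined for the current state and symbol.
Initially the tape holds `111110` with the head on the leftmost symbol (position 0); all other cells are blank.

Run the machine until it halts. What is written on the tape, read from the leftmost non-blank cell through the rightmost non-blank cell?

1111_#

q0 | [1]11110   read 1 → write 1, move stay, go to q4
q4 | [1]11110   read 1 → write 1, move right, go to q0
q0 | 1[1]1110   read 1 → write 1, move stay, go to q4
q4 | 1[1]1110   read 1 → write 1, move right, go to q0
q0 | 11[1]110   read 1 → write 1, move stay, go to q4
q4 | 11[1]110   read 1 → write 1, move right, go to q0
q0 | 111[1]10   read 1 → write 1, move stay, go to q4
q4 | 111[1]10   read 1 → write 1, move right, go to q0
q0 | 1111[1]0   read 1 → write 1, move stay, go to q4
q4 | 1111[1]0   read 1 → write 1, move right, go to q0
q0 | 11111[0]   read 0 → write #, move left, go to q1
q1 | 1111[1]#   read 1 → write 0, move stay, go to q2
q2 | 1111[0]#   read 0 → write _, move left, go to q0
q0 | 111[1]_#   read 1 → write 1, move stay, go to q4
q4 | 111[1]_#   read 1 → write 1, move right, go to q0
q0 | 1111[_]#
The non-blank tape span at halt is 1111_#.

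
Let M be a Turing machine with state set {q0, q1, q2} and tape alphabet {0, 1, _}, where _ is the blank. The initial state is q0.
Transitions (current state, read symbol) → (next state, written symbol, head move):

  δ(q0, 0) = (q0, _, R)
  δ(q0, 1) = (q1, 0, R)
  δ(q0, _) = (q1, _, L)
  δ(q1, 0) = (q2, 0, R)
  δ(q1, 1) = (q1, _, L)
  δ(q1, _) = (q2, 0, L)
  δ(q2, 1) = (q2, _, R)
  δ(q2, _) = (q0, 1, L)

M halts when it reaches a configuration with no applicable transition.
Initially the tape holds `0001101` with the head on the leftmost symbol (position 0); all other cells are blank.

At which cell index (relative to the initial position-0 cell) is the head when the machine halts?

q0 | [0]001101__   read 0 → write _, move R, go to q0
q0 | _[0]01101__   read 0 → write _, move R, go to q0
q0 | __[0]1101__   read 0 → write _, move R, go to q0
q0 | ___[1]101__   read 1 → write 0, move R, go to q1
q1 | ___0[1]01__   read 1 → write _, move L, go to q1
q1 | ___[0]_01__   read 0 → write 0, move R, go to q2
q2 | ___0[_]01__   read _ → write 1, move L, go to q0
q0 | ___[0]101__   read 0 → write _, move R, go to q0
q0 | ____[1]01__   read 1 → write 0, move R, go to q1
q1 | ____0[0]1__   read 0 → write 0, move R, go to q2
q2 | ____00[1]__   read 1 → write _, move R, go to q2
q2 | ____00_[_]_   read _ → write 1, move L, go to q0
q0 | ____00[_]1_   read _ → write _, move L, go to q1
q1 | ____0[0]_1_   read 0 → write 0, move R, go to q2
q2 | ____00[_]1_   read _ → write 1, move L, go to q0
q0 | ____0[0]11_   read 0 → write _, move R, go to q0
q0 | ____0_[1]1_   read 1 → write 0, move R, go to q1
q1 | ____0_0[1]_   read 1 → write _, move L, go to q1
q1 | ____0_[0]__   read 0 → write 0, move R, go to q2
q2 | ____0_0[_]_   read _ → write 1, move L, go to q0
q0 | ____0_[0]1_   read 0 → write _, move R, go to q0
q0 | ____0__[1]_   read 1 → write 0, move R, go to q1
q1 | ____0__0[_]   read _ → write 0, move L, go to q2
q2 | ____0__[0]0
At halt the head is at cell 7.

7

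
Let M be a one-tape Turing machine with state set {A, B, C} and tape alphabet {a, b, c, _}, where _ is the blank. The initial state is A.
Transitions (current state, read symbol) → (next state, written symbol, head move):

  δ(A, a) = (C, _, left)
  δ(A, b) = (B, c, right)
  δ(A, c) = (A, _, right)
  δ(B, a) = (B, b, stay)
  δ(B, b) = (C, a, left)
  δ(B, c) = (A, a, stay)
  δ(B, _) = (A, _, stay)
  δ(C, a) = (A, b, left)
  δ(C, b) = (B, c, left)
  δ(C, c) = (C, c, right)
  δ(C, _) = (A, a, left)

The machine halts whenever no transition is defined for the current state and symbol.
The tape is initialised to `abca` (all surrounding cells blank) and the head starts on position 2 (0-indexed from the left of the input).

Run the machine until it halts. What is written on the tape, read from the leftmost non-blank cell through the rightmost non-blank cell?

state=A head=2 tape=ab[c]a   (A,c)→(A,_,right)
state=A head=3 tape=ab_[a]   (A,a)→(C,_,left)
state=C head=2 tape=ab[_]_   (C,_)→(A,a,left)
state=A head=1 tape=a[b]a_   (A,b)→(B,c,right)
state=B head=2 tape=ac[a]_   (B,a)→(B,b,stay)
state=B head=2 tape=ac[b]_   (B,b)→(C,a,left)
state=C head=1 tape=a[c]a_   (C,c)→(C,c,right)
state=C head=2 tape=ac[a]_   (C,a)→(A,b,left)
state=A head=1 tape=a[c]b_   (A,c)→(A,_,right)
state=A head=2 tape=a_[b]_   (A,b)→(B,c,right)
state=B head=3 tape=a_c[_]   (B,_)→(A,_,stay)
state=A head=3 tape=a_c[_]
The non-blank tape span at halt is a_c.

a_c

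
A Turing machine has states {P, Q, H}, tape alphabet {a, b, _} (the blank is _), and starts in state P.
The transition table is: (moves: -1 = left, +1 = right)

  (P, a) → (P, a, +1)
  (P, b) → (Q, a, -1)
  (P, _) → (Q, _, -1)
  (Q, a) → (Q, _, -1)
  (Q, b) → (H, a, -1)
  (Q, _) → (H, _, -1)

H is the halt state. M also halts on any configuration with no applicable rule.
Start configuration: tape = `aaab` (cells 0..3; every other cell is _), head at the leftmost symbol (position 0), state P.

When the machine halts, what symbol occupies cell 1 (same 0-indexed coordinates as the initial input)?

P | __[a]aab   read a → write a, move +1, go to P
P | __a[a]ab   read a → write a, move +1, go to P
P | __aa[a]b   read a → write a, move +1, go to P
P | __aaa[b]   read b → write a, move -1, go to Q
Q | __aa[a]a   read a → write _, move -1, go to Q
Q | __a[a]_a   read a → write _, move -1, go to Q
Q | __[a]__a   read a → write _, move -1, go to Q
Q | _[_]___a   read _ → write _, move -1, go to H
H | [_]____a
Cell 1 holds _ when M halts.

_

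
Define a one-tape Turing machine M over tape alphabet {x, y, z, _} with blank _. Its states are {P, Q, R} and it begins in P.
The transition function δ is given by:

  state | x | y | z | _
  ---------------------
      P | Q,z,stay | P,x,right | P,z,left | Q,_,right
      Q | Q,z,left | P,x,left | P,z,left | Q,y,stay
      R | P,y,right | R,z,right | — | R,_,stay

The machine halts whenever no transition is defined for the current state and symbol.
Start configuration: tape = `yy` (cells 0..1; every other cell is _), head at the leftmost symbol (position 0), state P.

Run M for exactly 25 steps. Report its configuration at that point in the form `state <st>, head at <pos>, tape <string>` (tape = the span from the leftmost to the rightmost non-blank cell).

P | _[y]y__   read y → write x, move right, go to P
P | _x[y]__   read y → write x, move right, go to P
P | _xx[_]_   read _ → write _, move right, go to Q
Q | _xx_[_]   read _ → write y, move stay, go to Q
Q | _xx_[y]   read y → write x, move left, go to P
P | _xx[_]x   read _ → write _, move right, go to Q
Q | _xx_[x]   read x → write z, move left, go to Q
Q | _xx[_]z   read _ → write y, move stay, go to Q
Q | _xx[y]z   read y → write x, move left, go to P
P | _x[x]xz   read x → write z, move stay, go to Q
Q | _x[z]xz   read z → write z, move left, go to P
P | _[x]zxz   read x → write z, move stay, go to Q
Q | _[z]zxz   read z → write z, move left, go to P
P | [_]zzxz   read _ → write _, move right, go to Q
Q | _[z]zxz   read z → write z, move left, go to P
P | [_]zzxz   read _ → write _, move right, go to Q
Q | _[z]zxz   read z → write z, move left, go to P
P | [_]zzxz   read _ → write _, move right, go to Q
Q | _[z]zxz   read z → write z, move left, go to P
P | [_]zzxz   read _ → write _, move right, go to Q
Q | _[z]zxz   read z → write z, move left, go to P
P | [_]zzxz   read _ → write _, move right, go to Q
Q | _[z]zxz   read z → write z, move left, go to P
P | [_]zzxz   read _ → write _, move right, go to Q
Q | _[z]zxz   read z → write z, move left, go to P
P | [_]zzxz
After 25 steps: state P, head at -1, tape zzxz.

state P, head at -1, tape zzxz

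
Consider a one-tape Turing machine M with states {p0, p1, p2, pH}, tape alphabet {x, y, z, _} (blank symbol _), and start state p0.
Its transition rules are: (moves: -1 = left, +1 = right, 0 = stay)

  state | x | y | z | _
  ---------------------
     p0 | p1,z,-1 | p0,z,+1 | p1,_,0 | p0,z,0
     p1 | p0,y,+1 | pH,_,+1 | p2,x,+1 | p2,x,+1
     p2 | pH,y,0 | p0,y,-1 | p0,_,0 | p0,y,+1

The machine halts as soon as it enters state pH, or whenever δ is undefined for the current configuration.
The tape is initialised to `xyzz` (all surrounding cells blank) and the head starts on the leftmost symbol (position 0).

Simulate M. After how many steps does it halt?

14

state=p0 head=0 tape=_[x]yzz   (p0,x)→(p1,z,-1)
state=p1 head=-1 tape=[_]zyzz   (p1,_)→(p2,x,+1)
state=p2 head=0 tape=x[z]yzz   (p2,z)→(p0,_,0)
state=p0 head=0 tape=x[_]yzz   (p0,_)→(p0,z,0)
state=p0 head=0 tape=x[z]yzz   (p0,z)→(p1,_,0)
state=p1 head=0 tape=x[_]yzz   (p1,_)→(p2,x,+1)
state=p2 head=1 tape=xx[y]zz   (p2,y)→(p0,y,-1)
state=p0 head=0 tape=x[x]yzz   (p0,x)→(p1,z,-1)
state=p1 head=-1 tape=[x]zyzz   (p1,x)→(p0,y,+1)
state=p0 head=0 tape=y[z]yzz   (p0,z)→(p1,_,0)
state=p1 head=0 tape=y[_]yzz   (p1,_)→(p2,x,+1)
state=p2 head=1 tape=yx[y]zz   (p2,y)→(p0,y,-1)
state=p0 head=0 tape=y[x]yzz   (p0,x)→(p1,z,-1)
state=p1 head=-1 tape=[y]zyzz   (p1,y)→(pH,_,+1)
state=pH head=0 tape=_[z]yzz
M halts after 14 transitions.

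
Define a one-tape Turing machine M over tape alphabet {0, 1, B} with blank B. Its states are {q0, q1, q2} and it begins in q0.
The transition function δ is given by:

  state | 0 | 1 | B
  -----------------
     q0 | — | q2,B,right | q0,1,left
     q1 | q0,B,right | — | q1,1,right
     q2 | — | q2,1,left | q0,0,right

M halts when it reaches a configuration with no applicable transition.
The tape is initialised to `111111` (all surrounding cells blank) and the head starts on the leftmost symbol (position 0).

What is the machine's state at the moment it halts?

state=q0 head=0 tape=[1]11111BB   (q0,1)→(q2,B,right)
state=q2 head=1 tape=B[1]1111BB   (q2,1)→(q2,1,left)
state=q2 head=0 tape=[B]11111BB   (q2,B)→(q0,0,right)
state=q0 head=1 tape=0[1]1111BB   (q0,1)→(q2,B,right)
state=q2 head=2 tape=0B[1]111BB   (q2,1)→(q2,1,left)
state=q2 head=1 tape=0[B]1111BB   (q2,B)→(q0,0,right)
state=q0 head=2 tape=00[1]111BB   (q0,1)→(q2,B,right)
state=q2 head=3 tape=00B[1]11BB   (q2,1)→(q2,1,left)
state=q2 head=2 tape=00[B]111BB   (q2,B)→(q0,0,right)
state=q0 head=3 tape=000[1]11BB   (q0,1)→(q2,B,right)
state=q2 head=4 tape=000B[1]1BB   (q2,1)→(q2,1,left)
state=q2 head=3 tape=000[B]11BB   (q2,B)→(q0,0,right)
state=q0 head=4 tape=0000[1]1BB   (q0,1)→(q2,B,right)
state=q2 head=5 tape=0000B[1]BB   (q2,1)→(q2,1,left)
state=q2 head=4 tape=0000[B]1BB   (q2,B)→(q0,0,right)
state=q0 head=5 tape=00000[1]BB   (q0,1)→(q2,B,right)
state=q2 head=6 tape=00000B[B]B   (q2,B)→(q0,0,right)
state=q0 head=7 tape=00000B0[B]   (q0,B)→(q0,1,left)
state=q0 head=6 tape=00000B[0]1
No transition is defined for (q0, 0); M halts in state q0.

q0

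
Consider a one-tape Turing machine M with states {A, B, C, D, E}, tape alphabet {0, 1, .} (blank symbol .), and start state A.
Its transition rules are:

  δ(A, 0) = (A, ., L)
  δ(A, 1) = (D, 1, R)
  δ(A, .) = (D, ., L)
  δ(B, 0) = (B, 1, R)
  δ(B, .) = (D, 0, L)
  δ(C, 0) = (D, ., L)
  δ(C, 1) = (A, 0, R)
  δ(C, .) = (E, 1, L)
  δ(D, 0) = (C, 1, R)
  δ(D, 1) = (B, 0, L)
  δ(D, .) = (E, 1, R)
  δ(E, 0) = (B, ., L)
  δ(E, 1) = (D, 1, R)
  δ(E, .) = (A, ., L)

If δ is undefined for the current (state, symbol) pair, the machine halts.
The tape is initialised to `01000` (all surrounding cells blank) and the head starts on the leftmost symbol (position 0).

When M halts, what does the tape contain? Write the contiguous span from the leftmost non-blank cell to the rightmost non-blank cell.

A | ..[0]1000   read 0 → write ., move L, go to A
A | .[.].1000   read . → write ., move L, go to D
D | [.]..1000   read . → write 1, move R, go to E
E | 1[.].1000   read . → write ., move L, go to A
A | [1]..1000   read 1 → write 1, move R, go to D
D | 1[.].1000   read . → write 1, move R, go to E
E | 11[.]1000   read . → write ., move L, go to A
A | 1[1].1000   read 1 → write 1, move R, go to D
D | 11[.]1000   read . → write 1, move R, go to E
E | 111[1]000   read 1 → write 1, move R, go to D
D | 1111[0]00   read 0 → write 1, move R, go to C
C | 11111[0]0   read 0 → write ., move L, go to D
D | 1111[1].0   read 1 → write 0, move L, go to B
B | 111[1]0.0
The non-blank tape span at halt is 11110.0.

11110.0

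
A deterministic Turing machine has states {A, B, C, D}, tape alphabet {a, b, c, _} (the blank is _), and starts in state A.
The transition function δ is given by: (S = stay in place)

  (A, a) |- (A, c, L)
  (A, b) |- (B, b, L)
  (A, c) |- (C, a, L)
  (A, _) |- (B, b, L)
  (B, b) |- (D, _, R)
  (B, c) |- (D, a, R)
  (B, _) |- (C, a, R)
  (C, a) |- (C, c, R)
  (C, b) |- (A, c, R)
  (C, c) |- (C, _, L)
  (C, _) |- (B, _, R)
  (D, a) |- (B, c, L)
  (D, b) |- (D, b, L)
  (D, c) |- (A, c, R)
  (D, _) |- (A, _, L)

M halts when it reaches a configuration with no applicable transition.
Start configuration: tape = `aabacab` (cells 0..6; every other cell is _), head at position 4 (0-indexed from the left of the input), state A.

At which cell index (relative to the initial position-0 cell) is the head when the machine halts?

5

state=A head=4 tape=aaba[c]ab_   (A,c)→(C,a,L)
state=C head=3 tape=aab[a]aab_   (C,a)→(C,c,R)
state=C head=4 tape=aabc[a]ab_   (C,a)→(C,c,R)
state=C head=5 tape=aabcc[a]b_   (C,a)→(C,c,R)
state=C head=6 tape=aabccc[b]_   (C,b)→(A,c,R)
state=A head=7 tape=aabcccc[_]   (A,_)→(B,b,L)
state=B head=6 tape=aabccc[c]b   (B,c)→(D,a,R)
state=D head=7 tape=aabccca[b]   (D,b)→(D,b,L)
state=D head=6 tape=aabccc[a]b   (D,a)→(B,c,L)
state=B head=5 tape=aabcc[c]cb   (B,c)→(D,a,R)
state=D head=6 tape=aabcca[c]b   (D,c)→(A,c,R)
state=A head=7 tape=aabccac[b]   (A,b)→(B,b,L)
state=B head=6 tape=aabcca[c]b   (B,c)→(D,a,R)
state=D head=7 tape=aabccaa[b]   (D,b)→(D,b,L)
state=D head=6 tape=aabcca[a]b   (D,a)→(B,c,L)
state=B head=5 tape=aabcc[a]cb
At halt the head is at cell 5.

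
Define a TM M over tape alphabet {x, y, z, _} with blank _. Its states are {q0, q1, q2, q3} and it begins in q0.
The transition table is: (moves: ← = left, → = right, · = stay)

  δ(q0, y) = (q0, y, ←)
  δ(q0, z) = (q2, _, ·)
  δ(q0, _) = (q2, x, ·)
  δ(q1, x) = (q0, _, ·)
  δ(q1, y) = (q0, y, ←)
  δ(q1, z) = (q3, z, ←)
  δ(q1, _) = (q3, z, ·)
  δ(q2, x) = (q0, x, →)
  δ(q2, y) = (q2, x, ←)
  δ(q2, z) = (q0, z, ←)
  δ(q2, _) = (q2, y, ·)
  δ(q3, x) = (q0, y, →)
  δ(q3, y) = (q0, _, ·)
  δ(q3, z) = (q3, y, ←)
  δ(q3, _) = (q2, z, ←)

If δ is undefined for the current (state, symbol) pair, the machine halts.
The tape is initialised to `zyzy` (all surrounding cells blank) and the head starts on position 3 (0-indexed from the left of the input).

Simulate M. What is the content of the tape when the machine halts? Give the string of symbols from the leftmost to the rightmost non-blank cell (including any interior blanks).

q0 | _zyz[y]   read y → write y, move ←, go to q0
q0 | _zy[z]y   read z → write _, move ·, go to q2
q2 | _zy[_]y   read _ → write y, move ·, go to q2
q2 | _zy[y]y   read y → write x, move ←, go to q2
q2 | _z[y]xy   read y → write x, move ←, go to q2
q2 | _[z]xxy   read z → write z, move ←, go to q0
q0 | [_]zxxy   read _ → write x, move ·, go to q2
q2 | [x]zxxy   read x → write x, move →, go to q0
q0 | x[z]xxy   read z → write _, move ·, go to q2
q2 | x[_]xxy   read _ → write y, move ·, go to q2
q2 | x[y]xxy   read y → write x, move ←, go to q2
q2 | [x]xxxy   read x → write x, move →, go to q0
q0 | x[x]xxy
The non-blank tape span at halt is xxxxy.

xxxxy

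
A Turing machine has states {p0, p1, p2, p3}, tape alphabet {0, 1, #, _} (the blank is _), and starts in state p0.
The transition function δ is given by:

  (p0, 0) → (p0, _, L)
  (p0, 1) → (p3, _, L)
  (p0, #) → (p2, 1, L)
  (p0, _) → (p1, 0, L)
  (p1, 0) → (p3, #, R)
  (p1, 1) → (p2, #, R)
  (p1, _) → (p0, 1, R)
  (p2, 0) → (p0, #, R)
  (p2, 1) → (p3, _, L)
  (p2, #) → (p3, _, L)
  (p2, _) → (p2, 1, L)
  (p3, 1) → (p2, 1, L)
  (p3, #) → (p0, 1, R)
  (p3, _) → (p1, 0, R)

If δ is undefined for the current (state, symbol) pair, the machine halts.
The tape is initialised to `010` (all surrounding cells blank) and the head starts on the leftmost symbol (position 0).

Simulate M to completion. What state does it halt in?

p0 | ___[0]10   read 0 → write _, move L, go to p0
p0 | __[_]_10   read _ → write 0, move L, go to p1
p1 | _[_]0_10   read _ → write 1, move R, go to p0
p0 | _1[0]_10   read 0 → write _, move L, go to p0
p0 | _[1]__10   read 1 → write _, move L, go to p3
p3 | [_]___10   read _ → write 0, move R, go to p1
p1 | 0[_]__10   read _ → write 1, move R, go to p0
p0 | 01[_]_10   read _ → write 0, move L, go to p1
p1 | 0[1]0_10   read 1 → write #, move R, go to p2
p2 | 0#[0]_10   read 0 → write #, move R, go to p0
p0 | 0##[_]10   read _ → write 0, move L, go to p1
p1 | 0#[#]010
No transition is defined for (p1, #); M halts in state p1.

p1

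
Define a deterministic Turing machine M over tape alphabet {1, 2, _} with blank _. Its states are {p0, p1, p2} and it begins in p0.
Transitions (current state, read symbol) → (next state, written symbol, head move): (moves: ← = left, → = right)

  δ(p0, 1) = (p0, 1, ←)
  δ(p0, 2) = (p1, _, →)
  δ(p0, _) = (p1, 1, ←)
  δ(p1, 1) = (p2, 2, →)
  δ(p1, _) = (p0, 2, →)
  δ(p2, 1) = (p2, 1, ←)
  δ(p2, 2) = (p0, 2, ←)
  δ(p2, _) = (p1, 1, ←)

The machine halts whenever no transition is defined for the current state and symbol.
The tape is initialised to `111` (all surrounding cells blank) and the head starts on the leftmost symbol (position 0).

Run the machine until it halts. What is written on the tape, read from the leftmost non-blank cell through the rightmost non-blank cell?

state=p0 head=0 tape=___[1]11   (p0,1)→(p0,1,←)
state=p0 head=-1 tape=__[_]111   (p0,_)→(p1,1,←)
state=p1 head=-2 tape=_[_]1111   (p1,_)→(p0,2,→)
state=p0 head=-1 tape=_2[1]111   (p0,1)→(p0,1,←)
state=p0 head=-2 tape=_[2]1111   (p0,2)→(p1,_,→)
state=p1 head=-1 tape=__[1]111   (p1,1)→(p2,2,→)
state=p2 head=0 tape=__2[1]11   (p2,1)→(p2,1,←)
state=p2 head=-1 tape=__[2]111   (p2,2)→(p0,2,←)
state=p0 head=-2 tape=_[_]2111   (p0,_)→(p1,1,←)
state=p1 head=-3 tape=[_]12111   (p1,_)→(p0,2,→)
state=p0 head=-2 tape=2[1]2111   (p0,1)→(p0,1,←)
state=p0 head=-3 tape=[2]12111   (p0,2)→(p1,_,→)
state=p1 head=-2 tape=_[1]2111   (p1,1)→(p2,2,→)
state=p2 head=-1 tape=_2[2]111   (p2,2)→(p0,2,←)
state=p0 head=-2 tape=_[2]2111   (p0,2)→(p1,_,→)
state=p1 head=-1 tape=__[2]111
The non-blank tape span at halt is 2111.

2111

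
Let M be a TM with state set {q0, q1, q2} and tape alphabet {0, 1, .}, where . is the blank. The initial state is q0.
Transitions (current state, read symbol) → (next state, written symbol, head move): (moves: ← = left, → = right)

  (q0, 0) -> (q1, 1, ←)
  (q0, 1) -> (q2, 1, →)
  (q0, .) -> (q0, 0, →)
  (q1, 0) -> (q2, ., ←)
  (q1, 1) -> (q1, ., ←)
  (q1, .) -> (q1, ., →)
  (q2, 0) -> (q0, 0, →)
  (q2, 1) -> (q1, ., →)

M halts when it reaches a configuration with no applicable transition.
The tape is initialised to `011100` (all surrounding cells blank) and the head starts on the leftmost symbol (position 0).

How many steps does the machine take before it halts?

15

state=q0 head=0 tape=.[0]11100   (q0,0)→(q1,1,←)
state=q1 head=-1 tape=[.]111100   (q1,.)→(q1,.,→)
state=q1 head=0 tape=.[1]11100   (q1,1)→(q1,.,←)
state=q1 head=-1 tape=[.].11100   (q1,.)→(q1,.,→)
state=q1 head=0 tape=.[.]11100   (q1,.)→(q1,.,→)
state=q1 head=1 tape=..[1]1100   (q1,1)→(q1,.,←)
state=q1 head=0 tape=.[.].1100   (q1,.)→(q1,.,→)
state=q1 head=1 tape=..[.]1100   (q1,.)→(q1,.,→)
state=q1 head=2 tape=...[1]100   (q1,1)→(q1,.,←)
state=q1 head=1 tape=..[.].100   (q1,.)→(q1,.,→)
state=q1 head=2 tape=...[.]100   (q1,.)→(q1,.,→)
state=q1 head=3 tape=....[1]00   (q1,1)→(q1,.,←)
state=q1 head=2 tape=...[.].00   (q1,.)→(q1,.,→)
state=q1 head=3 tape=....[.]00   (q1,.)→(q1,.,→)
state=q1 head=4 tape=.....[0]0   (q1,0)→(q2,.,←)
state=q2 head=3 tape=....[.].0
M halts after 15 transitions.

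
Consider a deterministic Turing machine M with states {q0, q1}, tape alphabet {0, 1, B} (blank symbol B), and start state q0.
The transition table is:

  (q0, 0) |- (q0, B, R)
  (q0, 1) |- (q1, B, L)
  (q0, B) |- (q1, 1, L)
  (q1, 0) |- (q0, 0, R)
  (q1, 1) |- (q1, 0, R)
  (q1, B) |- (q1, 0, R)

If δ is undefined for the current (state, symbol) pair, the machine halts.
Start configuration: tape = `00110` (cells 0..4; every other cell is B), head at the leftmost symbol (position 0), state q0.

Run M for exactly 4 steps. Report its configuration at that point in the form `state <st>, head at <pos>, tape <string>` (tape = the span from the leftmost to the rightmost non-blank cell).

state q1, head at 2, tape 0B10

q0 | [0]0110   read 0 → write B, move R, go to q0
q0 | B[0]110   read 0 → write B, move R, go to q0
q0 | BB[1]10   read 1 → write B, move L, go to q1
q1 | B[B]B10   read B → write 0, move R, go to q1
q1 | B0[B]10
After 4 steps: state q1, head at 2, tape 0B10.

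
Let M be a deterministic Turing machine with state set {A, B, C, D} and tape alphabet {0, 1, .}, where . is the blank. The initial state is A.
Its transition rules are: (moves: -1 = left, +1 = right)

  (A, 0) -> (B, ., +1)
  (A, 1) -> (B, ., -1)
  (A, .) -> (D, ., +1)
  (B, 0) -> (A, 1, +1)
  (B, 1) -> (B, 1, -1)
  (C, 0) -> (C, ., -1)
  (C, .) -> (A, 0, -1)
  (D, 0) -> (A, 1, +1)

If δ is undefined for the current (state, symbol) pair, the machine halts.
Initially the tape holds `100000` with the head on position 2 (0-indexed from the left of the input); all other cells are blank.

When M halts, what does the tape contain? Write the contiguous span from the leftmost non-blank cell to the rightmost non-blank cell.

state=A head=2 tape=10[0]000..   (A,0)→(B,.,+1)
state=B head=3 tape=10.[0]00..   (B,0)→(A,1,+1)
state=A head=4 tape=10.1[0]0..   (A,0)→(B,.,+1)
state=B head=5 tape=10.1.[0]..   (B,0)→(A,1,+1)
state=A head=6 tape=10.1.1[.].   (A,.)→(D,.,+1)
state=D head=7 tape=10.1.1.[.]
The non-blank tape span at halt is 10.1.1.

10.1.1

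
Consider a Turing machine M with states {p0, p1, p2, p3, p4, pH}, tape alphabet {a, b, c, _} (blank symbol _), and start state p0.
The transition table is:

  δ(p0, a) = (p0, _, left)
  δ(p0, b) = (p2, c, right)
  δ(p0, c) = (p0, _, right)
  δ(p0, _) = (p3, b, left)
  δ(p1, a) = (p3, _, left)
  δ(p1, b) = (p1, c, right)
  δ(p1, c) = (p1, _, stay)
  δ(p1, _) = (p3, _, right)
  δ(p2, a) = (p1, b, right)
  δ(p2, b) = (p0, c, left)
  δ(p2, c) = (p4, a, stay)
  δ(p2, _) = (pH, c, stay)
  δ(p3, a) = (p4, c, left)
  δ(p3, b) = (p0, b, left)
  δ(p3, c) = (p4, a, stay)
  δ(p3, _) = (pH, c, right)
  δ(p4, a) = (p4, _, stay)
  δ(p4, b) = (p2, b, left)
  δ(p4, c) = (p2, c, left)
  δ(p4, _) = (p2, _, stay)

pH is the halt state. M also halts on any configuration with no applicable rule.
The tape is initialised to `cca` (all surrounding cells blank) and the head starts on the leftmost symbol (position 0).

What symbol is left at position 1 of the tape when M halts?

p0 | [c]ca   read c → write _, move right, go to p0
p0 | _[c]a   read c → write _, move right, go to p0
p0 | __[a]   read a → write _, move left, go to p0
p0 | _[_]_   read _ → write b, move left, go to p3
p3 | [_]b_   read _ → write c, move right, go to pH
pH | c[b]_
Cell 1 holds b when M halts.

b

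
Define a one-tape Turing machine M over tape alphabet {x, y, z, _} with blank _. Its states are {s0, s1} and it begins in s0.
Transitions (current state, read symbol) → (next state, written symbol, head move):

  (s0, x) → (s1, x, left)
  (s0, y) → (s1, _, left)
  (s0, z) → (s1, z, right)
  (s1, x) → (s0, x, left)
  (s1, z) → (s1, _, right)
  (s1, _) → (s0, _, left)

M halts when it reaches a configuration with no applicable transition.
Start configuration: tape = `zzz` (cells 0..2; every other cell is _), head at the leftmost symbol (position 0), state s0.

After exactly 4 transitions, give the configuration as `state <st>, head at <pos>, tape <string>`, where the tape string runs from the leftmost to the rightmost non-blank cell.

state s0, head at 2, tape z

s0 | [z]zz_   read z → write z, move right, go to s1
s1 | z[z]z_   read z → write _, move right, go to s1
s1 | z_[z]_   read z → write _, move right, go to s1
s1 | z__[_]   read _ → write _, move left, go to s0
s0 | z_[_]_
After 4 steps: state s0, head at 2, tape z.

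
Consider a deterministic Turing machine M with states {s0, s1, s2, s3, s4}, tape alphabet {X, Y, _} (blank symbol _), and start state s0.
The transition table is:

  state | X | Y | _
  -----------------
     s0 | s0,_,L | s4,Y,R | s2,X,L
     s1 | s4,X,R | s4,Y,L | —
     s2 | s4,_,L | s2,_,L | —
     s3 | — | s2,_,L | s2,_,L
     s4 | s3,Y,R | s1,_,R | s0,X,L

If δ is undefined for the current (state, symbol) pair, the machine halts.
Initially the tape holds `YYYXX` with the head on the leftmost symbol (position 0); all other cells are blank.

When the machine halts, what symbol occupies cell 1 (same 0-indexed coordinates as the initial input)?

_

state=s0 head=0 tape=_[Y]YYXX   (s0,Y)→(s4,Y,R)
state=s4 head=1 tape=_Y[Y]YXX   (s4,Y)→(s1,_,R)
state=s1 head=2 tape=_Y_[Y]XX   (s1,Y)→(s4,Y,L)
state=s4 head=1 tape=_Y[_]YXX   (s4,_)→(s0,X,L)
state=s0 head=0 tape=_[Y]XYXX   (s0,Y)→(s4,Y,R)
state=s4 head=1 tape=_Y[X]YXX   (s4,X)→(s3,Y,R)
state=s3 head=2 tape=_YY[Y]XX   (s3,Y)→(s2,_,L)
state=s2 head=1 tape=_Y[Y]_XX   (s2,Y)→(s2,_,L)
state=s2 head=0 tape=_[Y]__XX   (s2,Y)→(s2,_,L)
state=s2 head=-1 tape=[_]___XX
Cell 1 holds _ when M halts.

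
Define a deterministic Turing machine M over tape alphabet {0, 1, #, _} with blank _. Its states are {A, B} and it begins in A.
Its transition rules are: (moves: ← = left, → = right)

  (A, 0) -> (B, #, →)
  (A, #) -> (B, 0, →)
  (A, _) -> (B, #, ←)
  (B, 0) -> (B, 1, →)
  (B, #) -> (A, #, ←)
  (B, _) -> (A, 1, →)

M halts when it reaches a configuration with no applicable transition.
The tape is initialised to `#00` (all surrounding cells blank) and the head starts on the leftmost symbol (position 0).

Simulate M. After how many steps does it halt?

5

A | [#]00__   read # → write 0, move →, go to B
B | 0[0]0__   read 0 → write 1, move →, go to B
B | 01[0]__   read 0 → write 1, move →, go to B
B | 011[_]_   read _ → write 1, move →, go to A
A | 0111[_]   read _ → write #, move ←, go to B
B | 011[1]#
M halts after 5 transitions.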